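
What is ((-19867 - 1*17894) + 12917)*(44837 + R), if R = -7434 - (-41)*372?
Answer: -1308160820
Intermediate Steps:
R = 7818 (R = -7434 - 1*(-15252) = -7434 + 15252 = 7818)
((-19867 - 1*17894) + 12917)*(44837 + R) = ((-19867 - 1*17894) + 12917)*(44837 + 7818) = ((-19867 - 17894) + 12917)*52655 = (-37761 + 12917)*52655 = -24844*52655 = -1308160820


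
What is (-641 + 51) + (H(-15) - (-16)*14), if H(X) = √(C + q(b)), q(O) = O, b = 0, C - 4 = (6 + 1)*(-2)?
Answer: -366 + I*√10 ≈ -366.0 + 3.1623*I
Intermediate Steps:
C = -10 (C = 4 + (6 + 1)*(-2) = 4 + 7*(-2) = 4 - 14 = -10)
H(X) = I*√10 (H(X) = √(-10 + 0) = √(-10) = I*√10)
(-641 + 51) + (H(-15) - (-16)*14) = (-641 + 51) + (I*√10 - (-16)*14) = -590 + (I*√10 - 1*(-224)) = -590 + (I*√10 + 224) = -590 + (224 + I*√10) = -366 + I*√10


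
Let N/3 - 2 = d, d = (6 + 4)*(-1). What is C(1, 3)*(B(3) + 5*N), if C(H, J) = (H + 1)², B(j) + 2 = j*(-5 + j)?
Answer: -512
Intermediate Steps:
B(j) = -2 + j*(-5 + j)
d = -10 (d = 10*(-1) = -10)
C(H, J) = (1 + H)²
N = -24 (N = 6 + 3*(-10) = 6 - 30 = -24)
C(1, 3)*(B(3) + 5*N) = (1 + 1)²*((-2 + 3² - 5*3) + 5*(-24)) = 2²*((-2 + 9 - 15) - 120) = 4*(-8 - 120) = 4*(-128) = -512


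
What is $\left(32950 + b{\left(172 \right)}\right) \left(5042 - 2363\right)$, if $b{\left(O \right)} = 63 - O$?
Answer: $87981039$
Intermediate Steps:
$\left(32950 + b{\left(172 \right)}\right) \left(5042 - 2363\right) = \left(32950 + \left(63 - 172\right)\right) \left(5042 - 2363\right) = \left(32950 + \left(63 - 172\right)\right) 2679 = \left(32950 - 109\right) 2679 = 32841 \cdot 2679 = 87981039$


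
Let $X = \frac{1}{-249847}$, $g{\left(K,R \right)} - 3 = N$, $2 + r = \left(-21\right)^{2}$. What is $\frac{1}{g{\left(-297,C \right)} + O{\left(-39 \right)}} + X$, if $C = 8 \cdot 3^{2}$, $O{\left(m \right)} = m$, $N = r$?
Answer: $\frac{1476}{595789} \approx 0.0024774$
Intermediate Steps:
$r = 439$ ($r = -2 + \left(-21\right)^{2} = -2 + 441 = 439$)
$N = 439$
$C = 72$ ($C = 8 \cdot 9 = 72$)
$g{\left(K,R \right)} = 442$ ($g{\left(K,R \right)} = 3 + 439 = 442$)
$X = - \frac{1}{249847} \approx -4.0024 \cdot 10^{-6}$
$\frac{1}{g{\left(-297,C \right)} + O{\left(-39 \right)}} + X = \frac{1}{442 - 39} - \frac{1}{249847} = \frac{1}{403} - \frac{1}{249847} = \frac{1476}{595789}$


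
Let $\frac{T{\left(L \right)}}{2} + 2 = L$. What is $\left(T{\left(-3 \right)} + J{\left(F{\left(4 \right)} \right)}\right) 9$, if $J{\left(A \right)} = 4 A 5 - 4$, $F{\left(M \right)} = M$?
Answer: $594$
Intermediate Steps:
$J{\left(A \right)} = -4 + 20 A$ ($J{\left(A \right)} = 20 A - 4 = -4 + 20 A$)
$T{\left(L \right)} = -4 + 2 L$
$\left(T{\left(-3 \right)} + J{\left(F{\left(4 \right)} \right)}\right) 9 = \left(\left(-4 + 2 \left(-3\right)\right) + \left(-4 + 20 \cdot 4\right)\right) 9 = \left(\left(-4 - 6\right) + \left(-4 + 80\right)\right) 9 = \left(-10 + 76\right) 9 = 66 \cdot 9 = 594$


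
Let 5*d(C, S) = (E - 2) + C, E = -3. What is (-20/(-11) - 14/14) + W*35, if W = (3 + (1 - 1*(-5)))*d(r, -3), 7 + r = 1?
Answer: -7614/11 ≈ -692.18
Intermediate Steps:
r = -6 (r = -7 + 1 = -6)
d(C, S) = -1 + C/5 (d(C, S) = ((-3 - 2) + C)/5 = (-5 + C)/5 = -1 + C/5)
W = -99/5 (W = (3 + (1 - 1*(-5)))*(-1 + (⅕)*(-6)) = (3 + (1 + 5))*(-1 - 6/5) = (3 + 6)*(-11/5) = 9*(-11/5) = -99/5 ≈ -19.800)
(-20/(-11) - 14/14) + W*35 = (-20/(-11) - 14/14) - 99/5*35 = (-20*(-1/11) - 14*1/14) - 693 = (20/11 - 1) - 693 = 9/11 - 693 = -7614/11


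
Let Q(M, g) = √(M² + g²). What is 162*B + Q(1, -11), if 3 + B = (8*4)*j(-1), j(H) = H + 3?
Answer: 9882 + √122 ≈ 9893.0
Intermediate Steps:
j(H) = 3 + H
B = 61 (B = -3 + (8*4)*(3 - 1) = -3 + 32*2 = -3 + 64 = 61)
162*B + Q(1, -11) = 162*61 + √(1² + (-11)²) = 9882 + √(1 + 121) = 9882 + √122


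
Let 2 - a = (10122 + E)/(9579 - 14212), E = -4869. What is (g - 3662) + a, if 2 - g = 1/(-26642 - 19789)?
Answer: -786646115858/215114823 ≈ -3656.9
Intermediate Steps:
g = 92863/46431 (g = 2 - 1/(-26642 - 19789) = 2 - 1/(-46431) = 2 - 1*(-1/46431) = 2 + 1/46431 = 92863/46431 ≈ 2.0000)
a = 14519/4633 (a = 2 - (10122 - 4869)/(9579 - 14212) = 2 - 5253/(-4633) = 2 - 5253*(-1)/4633 = 2 - 1*(-5253/4633) = 2 + 5253/4633 = 14519/4633 ≈ 3.1338)
(g - 3662) + a = (92863/46431 - 3662) + 14519/4633 = -169937459/46431 + 14519/4633 = -786646115858/215114823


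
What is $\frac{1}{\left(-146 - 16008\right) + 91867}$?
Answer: $\frac{1}{75713} \approx 1.3208 \cdot 10^{-5}$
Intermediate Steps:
$\frac{1}{\left(-146 - 16008\right) + 91867} = \frac{1}{-16154 + 91867} = \frac{1}{75713}$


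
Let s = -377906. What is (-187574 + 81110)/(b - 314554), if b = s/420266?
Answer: 22371599712/66098364635 ≈ 0.33846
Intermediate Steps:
b = -188953/210133 (b = -377906/420266 = -377906*1/420266 = -188953/210133 ≈ -0.89921)
(-187574 + 81110)/(b - 314554) = (-187574 + 81110)/(-188953/210133 - 314554) = -106464/(-66098364635/210133) = -106464*(-210133/66098364635) = 22371599712/66098364635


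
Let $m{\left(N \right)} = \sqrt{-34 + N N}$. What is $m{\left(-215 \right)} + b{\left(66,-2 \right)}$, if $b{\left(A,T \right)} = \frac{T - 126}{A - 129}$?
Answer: $\frac{128}{63} + \sqrt{46191} \approx 216.95$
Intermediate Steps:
$b{\left(A,T \right)} = \frac{-126 + T}{-129 + A}$
$m{\left(N \right)} = \sqrt{-34 + N^{2}}$
$m{\left(-215 \right)} + b{\left(66,-2 \right)} = \sqrt{-34 + \left(-215\right)^{2}} + \frac{-126 - 2}{-129 + 66} = \sqrt{-34 + 46225} + \frac{1}{-63} \left(-128\right) = \sqrt{46191} - - \frac{128}{63} = \sqrt{46191} + \frac{128}{63} = \frac{128}{63} + \sqrt{46191}$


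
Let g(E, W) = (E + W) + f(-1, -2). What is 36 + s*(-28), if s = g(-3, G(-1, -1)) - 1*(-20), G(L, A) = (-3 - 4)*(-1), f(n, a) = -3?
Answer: -552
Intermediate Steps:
G(L, A) = 7 (G(L, A) = -7*(-1) = 7)
g(E, W) = -3 + E + W (g(E, W) = (E + W) - 3 = -3 + E + W)
s = 21 (s = (-3 - 3 + 7) - 1*(-20) = 1 + 20 = 21)
36 + s*(-28) = 36 + 21*(-28) = 36 - 588 = -552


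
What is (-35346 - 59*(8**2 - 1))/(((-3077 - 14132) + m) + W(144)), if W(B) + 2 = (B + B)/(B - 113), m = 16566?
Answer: 403651/6569 ≈ 61.448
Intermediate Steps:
W(B) = -2 + 2*B/(-113 + B) (W(B) = -2 + (B + B)/(B - 113) = -2 + (2*B)/(-113 + B) = -2 + 2*B/(-113 + B))
(-35346 - 59*(8**2 - 1))/(((-3077 - 14132) + m) + W(144)) = (-35346 - 59*(8**2 - 1))/(((-3077 - 14132) + 16566) + 226/(-113 + 144)) = (-35346 - 59*(64 - 1))/((-17209 + 16566) + 226/31) = (-35346 - 59*63)/(-643 + 226*(1/31)) = (-35346 - 3717)/(-643 + 226/31) = -39063/(-19707/31) = -39063*(-31/19707) = 403651/6569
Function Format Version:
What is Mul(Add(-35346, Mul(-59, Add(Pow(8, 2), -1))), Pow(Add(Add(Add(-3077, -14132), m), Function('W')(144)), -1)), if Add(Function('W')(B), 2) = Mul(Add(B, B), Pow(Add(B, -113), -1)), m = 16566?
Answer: Rational(403651, 6569) ≈ 61.448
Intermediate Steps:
Function('W')(B) = Add(-2, Mul(2, B, Pow(Add(-113, B), -1))) (Function('W')(B) = Add(-2, Mul(Add(B, B), Pow(Add(B, -113), -1))) = Add(-2, Mul(Mul(2, B), Pow(Add(-113, B), -1))) = Add(-2, Mul(2, B, Pow(Add(-113, B), -1))))
Mul(Add(-35346, Mul(-59, Add(Pow(8, 2), -1))), Pow(Add(Add(Add(-3077, -14132), m), Function('W')(144)), -1)) = Mul(Add(-35346, Mul(-59, Add(Pow(8, 2), -1))), Pow(Add(Add(Add(-3077, -14132), 16566), Mul(226, Pow(Add(-113, 144), -1))), -1)) = Mul(Add(-35346, Mul(-59, Add(64, -1))), Pow(Add(Add(-17209, 16566), Mul(226, Pow(31, -1))), -1)) = Mul(Add(-35346, Mul(-59, 63)), Pow(Add(-643, Mul(226, Rational(1, 31))), -1)) = Mul(Add(-35346, -3717), Pow(Add(-643, Rational(226, 31)), -1)) = Mul(-39063, Pow(Rational(-19707, 31), -1)) = Mul(-39063, Rational(-31, 19707)) = Rational(403651, 6569)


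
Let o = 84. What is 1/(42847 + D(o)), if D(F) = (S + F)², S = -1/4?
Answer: 16/797777 ≈ 2.0056e-5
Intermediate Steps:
S = -¼ (S = -1*¼ = -¼ ≈ -0.25000)
D(F) = (-¼ + F)²
1/(42847 + D(o)) = 1/(42847 + (-1 + 4*84)²/16) = 1/(42847 + (-1 + 336)²/16) = 1/(42847 + (1/16)*335²) = 1/(42847 + (1/16)*112225) = 1/(42847 + 112225/16) = 1/(797777/16) = 16/797777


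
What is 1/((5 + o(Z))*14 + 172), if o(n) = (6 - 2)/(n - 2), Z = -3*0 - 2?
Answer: 1/228 ≈ 0.0043860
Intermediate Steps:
Z = -2 (Z = 0 - 2 = -2)
o(n) = 4/(-2 + n)
1/((5 + o(Z))*14 + 172) = 1/((5 + 4/(-2 - 2))*14 + 172) = 1/((5 + 4/(-4))*14 + 172) = 1/((5 + 4*(-¼))*14 + 172) = 1/((5 - 1)*14 + 172) = 1/(4*14 + 172) = 1/(56 + 172) = 1/228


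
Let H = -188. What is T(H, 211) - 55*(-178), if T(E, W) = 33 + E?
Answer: 9635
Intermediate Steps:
T(H, 211) - 55*(-178) = (33 - 188) - 55*(-178) = -155 + 9790 = 9635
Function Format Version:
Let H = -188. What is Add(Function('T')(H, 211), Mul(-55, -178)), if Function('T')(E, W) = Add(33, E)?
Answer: 9635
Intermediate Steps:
Add(Function('T')(H, 211), Mul(-55, -178)) = Add(Add(33, -188), Mul(-55, -178)) = Add(-155, 9790) = 9635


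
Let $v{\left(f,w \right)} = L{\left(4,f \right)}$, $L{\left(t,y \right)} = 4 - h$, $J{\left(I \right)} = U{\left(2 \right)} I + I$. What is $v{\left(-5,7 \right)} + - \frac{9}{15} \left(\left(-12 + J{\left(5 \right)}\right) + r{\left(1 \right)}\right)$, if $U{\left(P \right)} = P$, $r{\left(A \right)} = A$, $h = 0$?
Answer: $\frac{8}{5} \approx 1.6$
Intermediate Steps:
$J{\left(I \right)} = 3 I$ ($J{\left(I \right)} = 2 I + I = 3 I$)
$L{\left(t,y \right)} = 4$ ($L{\left(t,y \right)} = 4 - 0 = 4 + 0 = 4$)
$v{\left(f,w \right)} = 4$
$v{\left(-5,7 \right)} + - \frac{9}{15} \left(\left(-12 + J{\left(5 \right)}\right) + r{\left(1 \right)}\right) = 4 + - \frac{9}{15} \left(\left(-12 + 3 \cdot 5\right) + 1\right) = 4 + \left(-9\right) \frac{1}{15} \left(\left(-12 + 15\right) + 1\right) = 4 - \frac{3 \left(3 + 1\right)}{5} = 4 - \frac{12}{5} = \frac{8}{5}$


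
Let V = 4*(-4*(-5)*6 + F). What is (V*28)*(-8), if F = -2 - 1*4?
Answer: -102144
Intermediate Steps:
F = -6 (F = -2 - 4 = -6)
V = 456 (V = 4*(-4*(-5)*6 - 6) = 4*(20*6 - 6) = 4*(120 - 6) = 4*114 = 456)
(V*28)*(-8) = (456*28)*(-8) = 12768*(-8) = -102144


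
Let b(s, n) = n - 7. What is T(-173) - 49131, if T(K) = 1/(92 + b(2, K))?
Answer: -4323529/88 ≈ -49131.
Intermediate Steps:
b(s, n) = -7 + n
T(K) = 1/(85 + K) (T(K) = 1/(92 + (-7 + K)) = 1/(85 + K))
T(-173) - 49131 = 1/(85 - 173) - 49131 = 1/(-88) - 49131 = -1/88 - 49131 = -4323529/88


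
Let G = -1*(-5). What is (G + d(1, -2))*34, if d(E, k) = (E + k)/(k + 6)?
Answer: 323/2 ≈ 161.50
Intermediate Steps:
d(E, k) = (E + k)/(6 + k)
G = 5
(G + d(1, -2))*34 = (5 + (1 - 2)/(6 - 2))*34 = (5 - 1/4)*34 = (19/4)*34 = 323/2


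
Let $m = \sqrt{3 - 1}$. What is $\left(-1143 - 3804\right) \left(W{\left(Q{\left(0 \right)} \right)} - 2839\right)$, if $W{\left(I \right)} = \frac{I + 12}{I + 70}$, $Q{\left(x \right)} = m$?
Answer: $\frac{34392988524}{2449} - \frac{143463 \sqrt{2}}{2449} \approx 1.4044 \cdot 10^{7}$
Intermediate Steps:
$m = \sqrt{2} \approx 1.4142$
$Q{\left(x \right)} = \sqrt{2}$
$W{\left(I \right)} = \frac{12 + I}{70 + I}$
$\left(-1143 - 3804\right) \left(W{\left(Q{\left(0 \right)} \right)} - 2839\right) = \left(-1143 - 3804\right) \left(\frac{12 + \sqrt{2}}{70 + \sqrt{2}} - 2839\right) = - 4947 \left(-2839 + \frac{12 + \sqrt{2}}{70 + \sqrt{2}}\right) = 14044533 - \frac{4947 \left(12 + \sqrt{2}\right)}{70 + \sqrt{2}}$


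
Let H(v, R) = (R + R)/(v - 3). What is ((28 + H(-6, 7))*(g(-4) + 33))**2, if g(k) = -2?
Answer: 54434884/81 ≈ 6.7204e+5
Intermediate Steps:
H(v, R) = 2*R/(-3 + v) (H(v, R) = (2*R)/(-3 + v) = 2*R/(-3 + v))
((28 + H(-6, 7))*(g(-4) + 33))**2 = ((28 + 2*7/(-3 - 6))*(-2 + 33))**2 = ((28 + 2*7/(-9))*31)**2 = ((28 + 2*7*(-1/9))*31)**2 = ((28 - 14/9)*31)**2 = ((238/9)*31)**2 = (7378/9)**2 = 54434884/81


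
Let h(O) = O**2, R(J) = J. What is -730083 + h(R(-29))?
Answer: -729242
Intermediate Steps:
-730083 + h(R(-29)) = -730083 + (-29)**2 = -730083 + 841 = -729242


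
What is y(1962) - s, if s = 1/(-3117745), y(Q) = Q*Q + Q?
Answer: 12007701799471/3117745 ≈ 3.8514e+6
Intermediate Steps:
y(Q) = Q + Q**2 (y(Q) = Q**2 + Q = Q + Q**2)
s = -1/3117745 ≈ -3.2074e-7
y(1962) - s = 1962*(1 + 1962) - 1*(-1/3117745) = 1962*1963 + 1/3117745 = 3851406 + 1/3117745 = 12007701799471/3117745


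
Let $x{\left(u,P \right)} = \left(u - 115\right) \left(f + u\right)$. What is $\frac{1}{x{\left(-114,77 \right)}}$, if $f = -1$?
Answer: $\frac{1}{26335} \approx 3.7972 \cdot 10^{-5}$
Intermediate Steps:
$x{\left(u,P \right)} = \left(-1 + u\right) \left(-115 + u\right)$ ($x{\left(u,P \right)} = \left(u - 115\right) \left(-1 + u\right) = \left(-115 + u\right) \left(-1 + u\right) = \left(-1 + u\right) \left(-115 + u\right)$)
$\frac{1}{x{\left(-114,77 \right)}} = \frac{1}{115 + \left(-114\right)^{2} - -13224} = \frac{1}{115 + 12996 + 13224} = \frac{1}{26335}$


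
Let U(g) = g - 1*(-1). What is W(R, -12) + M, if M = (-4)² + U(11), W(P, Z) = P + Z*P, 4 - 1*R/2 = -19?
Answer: -478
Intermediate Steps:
R = 46 (R = 8 - 2*(-19) = 8 + 38 = 46)
U(g) = 1 + g (U(g) = g + 1 = 1 + g)
W(P, Z) = P + P*Z
M = 28 (M = (-4)² + (1 + 11) = 16 + 12 = 28)
W(R, -12) + M = 46*(1 - 12) + 28 = 46*(-11) + 28 = -506 + 28 = -478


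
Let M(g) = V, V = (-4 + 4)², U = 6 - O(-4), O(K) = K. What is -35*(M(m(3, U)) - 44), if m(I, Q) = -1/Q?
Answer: 1540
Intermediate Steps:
U = 10 (U = 6 - 1*(-4) = 6 + 4 = 10)
V = 0 (V = 0² = 0)
M(g) = 0
-35*(M(m(3, U)) - 44) = -35*(0 - 44) = -35*(-44) = 1540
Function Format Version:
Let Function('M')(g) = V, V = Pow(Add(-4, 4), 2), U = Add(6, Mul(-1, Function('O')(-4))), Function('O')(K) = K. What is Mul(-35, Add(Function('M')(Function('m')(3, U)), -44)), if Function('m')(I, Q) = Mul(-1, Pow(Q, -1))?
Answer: 1540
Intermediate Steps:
U = 10 (U = Add(6, Mul(-1, -4)) = Add(6, 4) = 10)
V = 0 (V = Pow(0, 2) = 0)
Function('M')(g) = 0
Mul(-35, Add(Function('M')(Function('m')(3, U)), -44)) = Mul(-35, Add(0, -44)) = Mul(-35, -44) = 1540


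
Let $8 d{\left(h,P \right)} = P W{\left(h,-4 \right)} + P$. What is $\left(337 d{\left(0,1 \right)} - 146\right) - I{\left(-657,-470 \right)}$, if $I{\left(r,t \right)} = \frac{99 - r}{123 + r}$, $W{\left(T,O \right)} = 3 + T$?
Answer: $\frac{4257}{178} \approx 23.916$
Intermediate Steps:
$I{\left(r,t \right)} = \frac{99 - r}{123 + r}$
$d{\left(h,P \right)} = \frac{P}{8} + \frac{P \left(3 + h\right)}{8}$ ($d{\left(h,P \right)} = \frac{P \left(3 + h\right) + P}{8} = \frac{P + P \left(3 + h\right)}{8} = \frac{P}{8} + \frac{P \left(3 + h\right)}{8}$)
$\left(337 d{\left(0,1 \right)} - 146\right) - I{\left(-657,-470 \right)} = \left(337 \cdot \frac{1}{8} \cdot 1 \left(4 + 0\right) - 146\right) - \frac{99 - -657}{123 - 657} = \left(337 \cdot \frac{1}{8} \cdot 1 \cdot 4 - 146\right) - \frac{99 + 657}{-534} = \left(337 \cdot \frac{1}{2} - 146\right) - \left(- \frac{1}{534}\right) 756 = \left(\frac{337}{2} - 146\right) - - \frac{126}{89} = \frac{45}{2} + \frac{126}{89} = \frac{4257}{178}$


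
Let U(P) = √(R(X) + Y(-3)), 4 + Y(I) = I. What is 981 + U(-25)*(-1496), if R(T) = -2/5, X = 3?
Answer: 981 - 1496*I*√185/5 ≈ 981.0 - 4069.6*I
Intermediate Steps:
R(T) = -⅖ (R(T) = -2*⅕ = -⅖)
Y(I) = -4 + I
U(P) = I*√185/5 (U(P) = √(-⅖ + (-4 - 3)) = √(-⅖ - 7) = √(-37/5) = I*√185/5)
981 + U(-25)*(-1496) = 981 + (I*√185/5)*(-1496) = 981 - 1496*I*√185/5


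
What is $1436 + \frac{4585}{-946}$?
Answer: $\frac{1353871}{946} \approx 1431.2$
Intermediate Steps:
$1436 + \frac{4585}{-946} = 1436 + 4585 \left(- \frac{1}{946}\right) = 1436 - \frac{4585}{946} = \frac{1353871}{946}$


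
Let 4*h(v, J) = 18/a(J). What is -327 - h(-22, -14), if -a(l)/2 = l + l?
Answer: -36633/112 ≈ -327.08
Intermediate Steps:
a(l) = -4*l (a(l) = -2*(l + l) = -4*l)
h(v, J) = -9/(8*J) (h(v, J) = (18/((-4*J)))/4 = (18*(-1/(4*J)))/4 = (-9/(2*J))/4 = -9/(8*J))
-327 - h(-22, -14) = -327 - (-9)/(8*(-14)) = -327 - (-9)*(-1)/(8*14) = -327 - 1*9/112 = -327 - 9/112 = -36633/112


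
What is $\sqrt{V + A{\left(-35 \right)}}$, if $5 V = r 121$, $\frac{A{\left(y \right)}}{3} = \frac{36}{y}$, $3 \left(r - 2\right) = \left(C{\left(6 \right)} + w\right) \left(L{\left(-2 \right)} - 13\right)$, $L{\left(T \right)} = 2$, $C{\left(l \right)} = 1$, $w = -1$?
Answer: $\frac{\sqrt{55510}}{35} \approx 6.7316$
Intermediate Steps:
$r = 2$ ($r = 2 + \frac{\left(1 - 1\right) \left(2 - 13\right)}{3} = 2 + \frac{0 \left(-11\right)}{3} = 2 + \frac{1}{3} \cdot 0 = 2 + 0 = 2$)
$A{\left(y \right)} = \frac{108}{y}$ ($A{\left(y \right)} = 3 \frac{36}{y} = \frac{108}{y}$)
$V = \frac{242}{5}$ ($V = \frac{2 \cdot 121}{5} = \frac{1}{5} \cdot 242 = \frac{242}{5} \approx 48.4$)
$\sqrt{V + A{\left(-35 \right)}} = \sqrt{\frac{242}{5} + \frac{108}{-35}} = \sqrt{\frac{242}{5} + 108 \left(- \frac{1}{35}\right)} = \sqrt{\frac{242}{5} - \frac{108}{35}} = \sqrt{\frac{1586}{35}} = \frac{\sqrt{55510}}{35}$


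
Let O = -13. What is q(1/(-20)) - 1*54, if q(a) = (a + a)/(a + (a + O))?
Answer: -7073/131 ≈ -53.992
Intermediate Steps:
q(a) = 2*a/(-13 + 2*a) (q(a) = (a + a)/(a + (a - 13)) = (2*a)/(a + (-13 + a)) = (2*a)/(-13 + 2*a) = 2*a/(-13 + 2*a))
q(1/(-20)) - 1*54 = 2/(-20*(-13 + 2/(-20))) - 1*54 = 2*(-1/20)/(-13 + 2*(-1/20)) - 54 = 2*(-1/20)/(-13 - 1/10) - 54 = 2*(-1/20)/(-131/10) - 54 = 2*(-1/20)*(-10/131) - 54 = 1/131 - 54 = -7073/131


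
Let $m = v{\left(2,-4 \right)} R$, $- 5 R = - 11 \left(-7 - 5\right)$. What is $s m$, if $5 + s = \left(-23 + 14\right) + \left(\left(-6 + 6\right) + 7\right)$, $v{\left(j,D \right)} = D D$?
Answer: $\frac{14784}{5} \approx 2956.8$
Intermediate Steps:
$v{\left(j,D \right)} = D^{2}$
$R = - \frac{132}{5}$ ($R = - \frac{\left(-11\right) \left(-7 - 5\right)}{5} = - \frac{\left(-11\right) \left(-12\right)}{5} = \left(- \frac{1}{5}\right) 132 = - \frac{132}{5} \approx -26.4$)
$m = - \frac{2112}{5}$ ($m = \left(-4\right)^{2} \left(- \frac{132}{5}\right) = 16 \left(- \frac{132}{5}\right) = - \frac{2112}{5} \approx -422.4$)
$s = -7$ ($s = -5 + \left(\left(-23 + 14\right) + \left(\left(-6 + 6\right) + 7\right)\right) = -5 + \left(-9 + \left(0 + 7\right)\right) = -5 + \left(-9 + 7\right) = -5 - 2 = -7$)
$s m = \left(-7\right) \left(- \frac{2112}{5}\right) = \frac{14784}{5}$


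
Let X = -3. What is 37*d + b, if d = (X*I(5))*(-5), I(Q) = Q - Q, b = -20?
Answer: -20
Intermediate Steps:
I(Q) = 0
d = 0 (d = -3*0*(-5) = 0*(-5) = 0)
37*d + b = 37*0 - 20 = 0 - 20 = -20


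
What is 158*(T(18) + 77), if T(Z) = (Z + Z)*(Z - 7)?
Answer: 74734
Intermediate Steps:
T(Z) = 2*Z*(-7 + Z) (T(Z) = (2*Z)*(-7 + Z) = 2*Z*(-7 + Z))
158*(T(18) + 77) = 158*(2*18*(-7 + 18) + 77) = 158*(2*18*11 + 77) = 158*(396 + 77) = 158*473 = 74734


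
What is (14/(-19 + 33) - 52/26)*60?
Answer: -60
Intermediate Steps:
(14/(-19 + 33) - 52/26)*60 = (14/14 - 52*1/26)*60 = (14*(1/14) - 2)*60 = (1 - 2)*60 = -1*60 = -60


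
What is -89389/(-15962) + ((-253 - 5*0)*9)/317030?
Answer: 7075662299/1265108215 ≈ 5.5929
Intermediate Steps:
-89389/(-15962) + ((-253 - 5*0)*9)/317030 = -89389*(-1/15962) + ((-253 + 0)*9)*(1/317030) = 89389/15962 - 253*9*(1/317030) = 89389/15962 - 2277*1/317030 = 89389/15962 - 2277/317030 = 7075662299/1265108215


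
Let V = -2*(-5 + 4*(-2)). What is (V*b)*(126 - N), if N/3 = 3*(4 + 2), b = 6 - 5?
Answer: 1872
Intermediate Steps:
b = 1
V = 26 (V = -2*(-5 - 8) = -2*(-13) = 26)
N = 54 (N = 3*(3*(4 + 2)) = 3*(3*6) = 3*18 = 54)
(V*b)*(126 - N) = (26*1)*(126 - 1*54) = 26*(126 - 54) = 26*72 = 1872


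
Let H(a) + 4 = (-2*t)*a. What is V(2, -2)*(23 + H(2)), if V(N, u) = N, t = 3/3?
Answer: 30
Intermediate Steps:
t = 1 (t = 3*(⅓) = 1)
H(a) = -4 - 2*a (H(a) = -4 + (-2*1)*a = -4 - 2*a)
V(2, -2)*(23 + H(2)) = 2*(23 + (-4 - 2*2)) = 2*(23 + (-4 - 4)) = 2*(23 - 8) = 2*15 = 30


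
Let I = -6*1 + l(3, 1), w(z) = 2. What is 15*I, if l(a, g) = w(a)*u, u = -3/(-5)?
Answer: -72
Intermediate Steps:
u = 3/5 (u = -3*(-1/5) = 3/5 ≈ 0.60000)
l(a, g) = 6/5 (l(a, g) = 2*(3/5) = 6/5)
I = -24/5 (I = -6*1 + 6/5 = -6 + 6/5 = -24/5 ≈ -4.8000)
15*I = 15*(-24/5) = -72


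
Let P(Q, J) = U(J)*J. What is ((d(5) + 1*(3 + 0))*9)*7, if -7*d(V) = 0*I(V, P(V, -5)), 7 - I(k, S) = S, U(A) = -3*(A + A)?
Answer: 189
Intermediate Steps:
U(A) = -6*A
P(Q, J) = -6*J² (P(Q, J) = (-6*J)*J = -6*J²)
I(k, S) = 7 - S
d(V) = 0 (d(V) = -0*(7 - (-6)*(-5)²) = -0*(7 - (-6)*25) = -0*(7 - 1*(-150)) = -0*(7 + 150) = -0*157 = -⅐*0 = 0)
((d(5) + 1*(3 + 0))*9)*7 = ((0 + 1*(3 + 0))*9)*7 = ((0 + 1*3)*9)*7 = ((0 + 3)*9)*7 = (3*9)*7 = 27*7 = 189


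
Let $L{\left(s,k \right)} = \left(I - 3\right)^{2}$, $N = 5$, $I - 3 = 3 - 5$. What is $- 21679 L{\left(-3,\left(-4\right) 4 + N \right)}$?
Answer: $-86716$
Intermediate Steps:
$I = 1$ ($I = 3 + \left(3 - 5\right) = 3 - 2 = 1$)
$L{\left(s,k \right)} = 4$ ($L{\left(s,k \right)} = \left(1 - 3\right)^{2} = \left(-2\right)^{2} = 4$)
$- 21679 L{\left(-3,\left(-4\right) 4 + N \right)} = \left(-21679\right) 4 = -86716$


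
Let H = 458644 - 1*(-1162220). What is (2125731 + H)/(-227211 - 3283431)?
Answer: -1248865/1170214 ≈ -1.0672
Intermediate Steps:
H = 1620864 (H = 458644 + 1162220 = 1620864)
(2125731 + H)/(-227211 - 3283431) = (2125731 + 1620864)/(-227211 - 3283431) = 3746595/(-3510642) = 3746595*(-1/3510642) = -1248865/1170214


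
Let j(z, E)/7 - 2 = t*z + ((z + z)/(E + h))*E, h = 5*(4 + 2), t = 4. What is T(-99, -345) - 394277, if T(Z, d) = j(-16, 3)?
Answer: -4342045/11 ≈ -3.9473e+5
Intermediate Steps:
h = 30 (h = 5*6 = 30)
j(z, E) = 14 + 28*z + 14*E*z/(30 + E) (j(z, E) = 14 + 7*(4*z + ((z + z)/(E + 30))*E) = 14 + 7*(4*z + ((2*z)/(30 + E))*E) = 14 + 7*(4*z + (2*z/(30 + E))*E) = 14 + 7*(4*z + 2*E*z/(30 + E)) = 14 + (28*z + 14*E*z/(30 + E)) = 14 + 28*z + 14*E*z/(30 + E))
T(Z, d) = -4998/11 (T(Z, d) = 14*(30 + 3 + 60*(-16) + 3*3*(-16))/(30 + 3) = 14*(30 + 3 - 960 - 144)/33 = 14*(1/33)*(-1071) = -4998/11)
T(-99, -345) - 394277 = -4998/11 - 394277 = -4342045/11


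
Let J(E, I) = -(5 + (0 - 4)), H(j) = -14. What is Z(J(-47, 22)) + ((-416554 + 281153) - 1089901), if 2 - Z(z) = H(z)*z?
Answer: -1225314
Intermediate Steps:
J(E, I) = -1 (J(E, I) = -(5 - 4) = -1*1 = -1)
Z(z) = 2 + 14*z (Z(z) = 2 - (-14)*z = 2 + 14*z)
Z(J(-47, 22)) + ((-416554 + 281153) - 1089901) = (2 + 14*(-1)) + ((-416554 + 281153) - 1089901) = (2 - 14) + (-135401 - 1089901) = -12 - 1225302 = -1225314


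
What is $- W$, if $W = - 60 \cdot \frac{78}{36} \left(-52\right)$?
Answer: $-6760$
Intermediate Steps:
$W = 6760$ ($W = - 60 \cdot 78 \cdot \frac{1}{36} \left(-52\right) = \left(-60\right) \frac{13}{6} \left(-52\right) = \left(-130\right) \left(-52\right) = 6760$)
$- W = \left(-1\right) 6760 = -6760$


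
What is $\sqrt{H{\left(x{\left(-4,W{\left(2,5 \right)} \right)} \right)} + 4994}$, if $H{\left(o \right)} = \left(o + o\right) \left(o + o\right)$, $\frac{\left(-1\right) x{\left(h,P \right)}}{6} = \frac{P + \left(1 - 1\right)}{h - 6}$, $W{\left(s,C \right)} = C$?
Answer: $\sqrt{5030} \approx 70.922$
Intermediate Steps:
$x{\left(h,P \right)} = - \frac{6 P}{-6 + h}$ ($x{\left(h,P \right)} = - 6 \frac{P + \left(1 - 1\right)}{h - 6} = - 6 \frac{P + 0}{-6 + h} = - 6 \frac{P}{-6 + h} = - \frac{6 P}{-6 + h}$)
$H{\left(o \right)} = 4 o^{2}$ ($H{\left(o \right)} = 2 o 2 o = 4 o^{2}$)
$\sqrt{H{\left(x{\left(-4,W{\left(2,5 \right)} \right)} \right)} + 4994} = \sqrt{4 \left(\left(-6\right) 5 \frac{1}{-6 - 4}\right)^{2} + 4994} = \sqrt{4 \left(\left(-6\right) 5 \frac{1}{-10}\right)^{2} + 4994} = \sqrt{4 \left(\left(-6\right) 5 \left(- \frac{1}{10}\right)\right)^{2} + 4994} = \sqrt{4 \cdot 3^{2} + 4994} = \sqrt{4 \cdot 9 + 4994} = \sqrt{36 + 4994} = \sqrt{5030}$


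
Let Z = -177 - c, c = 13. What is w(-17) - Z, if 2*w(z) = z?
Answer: 363/2 ≈ 181.50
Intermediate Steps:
w(z) = z/2
Z = -190 (Z = -177 - 1*13 = -177 - 13 = -190)
w(-17) - Z = (1/2)*(-17) - 1*(-190) = -17/2 + 190 = 363/2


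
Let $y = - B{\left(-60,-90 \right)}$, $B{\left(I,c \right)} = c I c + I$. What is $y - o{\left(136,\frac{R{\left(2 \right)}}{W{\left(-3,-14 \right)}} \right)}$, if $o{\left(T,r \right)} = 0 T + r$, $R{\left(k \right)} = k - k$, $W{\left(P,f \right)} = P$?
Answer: $486060$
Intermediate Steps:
$B{\left(I,c \right)} = I + I c^{2}$ ($B{\left(I,c \right)} = I c c + I = I c^{2} + I = I + I c^{2}$)
$R{\left(k \right)} = 0$
$y = 486060$ ($y = - \left(-60\right) \left(1 + \left(-90\right)^{2}\right) = - \left(-60\right) \left(1 + 8100\right) = - \left(-60\right) 8101 = \left(-1\right) \left(-486060\right) = 486060$)
$o{\left(T,r \right)} = r$ ($o{\left(T,r \right)} = 0 + r = r$)
$y - o{\left(136,\frac{R{\left(2 \right)}}{W{\left(-3,-14 \right)}} \right)} = 486060 - \frac{0}{-3} = 486060 - 0 \left(- \frac{1}{3}\right) = 486060 - 0 = 486060 + 0 = 486060$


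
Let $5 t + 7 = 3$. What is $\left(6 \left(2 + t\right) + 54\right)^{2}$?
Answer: $\frac{93636}{25} \approx 3745.4$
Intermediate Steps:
$t = - \frac{4}{5}$ ($t = - \frac{7}{5} + \frac{1}{5} \cdot 3 = - \frac{7}{5} + \frac{3}{5} = - \frac{4}{5} \approx -0.8$)
$\left(6 \left(2 + t\right) + 54\right)^{2} = \left(6 \left(2 - \frac{4}{5}\right) + 54\right)^{2} = \left(6 \cdot \frac{6}{5} + 54\right)^{2} = \left(\frac{36}{5} + 54\right)^{2} = \left(\frac{306}{5}\right)^{2} = \frac{93636}{25}$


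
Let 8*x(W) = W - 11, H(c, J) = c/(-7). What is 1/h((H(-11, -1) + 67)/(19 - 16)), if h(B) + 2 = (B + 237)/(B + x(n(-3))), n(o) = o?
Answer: 591/6094 ≈ 0.096981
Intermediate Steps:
H(c, J) = -c/7 (H(c, J) = c*(-⅐) = -c/7)
x(W) = -11/8 + W/8 (x(W) = (W - 11)/8 = (-11 + W)/8 = -11/8 + W/8)
h(B) = -2 + (237 + B)/(-7/4 + B) (h(B) = -2 + (B + 237)/(B + (-11/8 + (⅛)*(-3))) = -2 + (237 + B)/(B + (-11/8 - 3/8)) = -2 + (237 + B)/(B - 7/4) = -2 + (237 + B)/(-7/4 + B))
1/h((H(-11, -1) + 67)/(19 - 16)) = 1/(2*(481 - 2*(-⅐*(-11) + 67)/(19 - 16))/(-7 + 4*((-⅐*(-11) + 67)/(19 - 16)))) = 1/(2*(481 - 2*(11/7 + 67)/3)/(-7 + 4*((11/7 + 67)/3))) = 1/(2*(481 - 960/(7*3))/(-7 + 4*((480/7)*(⅓)))) = 1/(2*(481 - 2*160/7)/(-7 + 4*(160/7))) = 1/(2*(481 - 320/7)/(-7 + 640/7)) = 1/(2*(3047/7)/(591/7)) = 1/(2*(7/591)*(3047/7)) = 1/(6094/591) = 591/6094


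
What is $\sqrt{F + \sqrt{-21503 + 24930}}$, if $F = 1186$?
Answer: $\sqrt{1186 + \sqrt{3427}} \approx 35.278$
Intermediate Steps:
$\sqrt{F + \sqrt{-21503 + 24930}} = \sqrt{1186 + \sqrt{-21503 + 24930}} = \sqrt{1186 + \sqrt{3427}}$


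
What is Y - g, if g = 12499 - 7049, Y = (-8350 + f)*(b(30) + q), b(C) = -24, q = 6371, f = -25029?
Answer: -211861963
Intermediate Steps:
Y = -211856513 (Y = (-8350 - 25029)*(-24 + 6371) = -33379*6347 = -211856513)
g = 5450
Y - g = -211856513 - 1*5450 = -211856513 - 5450 = -211861963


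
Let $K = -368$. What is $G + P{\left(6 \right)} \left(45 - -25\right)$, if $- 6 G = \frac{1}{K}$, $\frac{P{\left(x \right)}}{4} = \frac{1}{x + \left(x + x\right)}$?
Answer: $\frac{103043}{6624} \approx 15.556$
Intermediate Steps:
$P{\left(x \right)} = \frac{4}{3 x}$ ($P{\left(x \right)} = \frac{4}{x + \left(x + x\right)} = \frac{4}{x + 2 x} = \frac{4}{3 x}$)
$G = \frac{1}{2208}$ ($G = - \frac{1}{6 \left(-368\right)} = \left(- \frac{1}{6}\right) \left(- \frac{1}{368}\right) = \frac{1}{2208} \approx 0.0004529$)
$G + P{\left(6 \right)} \left(45 - -25\right) = \frac{1}{2208} + \frac{4}{3 \cdot 6} \left(45 - -25\right) = \frac{1}{2208} + \frac{4}{3} \cdot \frac{1}{6} \left(45 + 25\right) = \frac{1}{2208} + \frac{2}{9} \cdot 70 = \frac{1}{2208} + \frac{140}{9} = \frac{103043}{6624}$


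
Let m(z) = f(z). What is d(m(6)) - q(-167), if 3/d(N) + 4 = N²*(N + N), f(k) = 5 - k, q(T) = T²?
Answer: -55779/2 ≈ -27890.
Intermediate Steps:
m(z) = 5 - z
d(N) = 3/(-4 + 2*N³) (d(N) = 3/(-4 + N²*(N + N)) = 3/(-4 + N²*(2*N)) = 3/(-4 + 2*N³))
d(m(6)) - q(-167) = 3/(2*(-2 + (5 - 1*6)³)) - 1*(-167)² = 3/(2*(-2 + (5 - 6)³)) - 1*27889 = 3/(2*(-2 + (-1)³)) - 27889 = 3/(2*(-2 - 1)) - 27889 = (3/2)/(-3) - 27889 = (3/2)*(-⅓) - 27889 = -½ - 27889 = -55779/2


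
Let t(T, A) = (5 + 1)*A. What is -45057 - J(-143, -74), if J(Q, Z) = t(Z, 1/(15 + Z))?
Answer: -2658357/59 ≈ -45057.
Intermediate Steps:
t(T, A) = 6*A
J(Q, Z) = 6/(15 + Z)
-45057 - J(-143, -74) = -45057 - 6/(15 - 74) = -45057 - 6/(-59) = -45057 - 6*(-1)/59 = -45057 - 1*(-6/59) = -45057 + 6/59 = -2658357/59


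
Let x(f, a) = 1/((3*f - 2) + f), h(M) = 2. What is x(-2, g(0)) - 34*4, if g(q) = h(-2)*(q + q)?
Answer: -1361/10 ≈ -136.10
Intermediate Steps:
g(q) = 4*q (g(q) = 2*(q + q) = 2*(2*q) = 4*q)
x(f, a) = 1/(-2 + 4*f) (x(f, a) = 1/((-2 + 3*f) + f) = 1/(-2 + 4*f))
x(-2, g(0)) - 34*4 = 1/(2*(-1 + 2*(-2))) - 34*4 = 1/(2*(-1 - 4)) - 136 = (1/2)/(-5) - 136 = (1/2)*(-1/5) - 136 = -1/10 - 136 = -1361/10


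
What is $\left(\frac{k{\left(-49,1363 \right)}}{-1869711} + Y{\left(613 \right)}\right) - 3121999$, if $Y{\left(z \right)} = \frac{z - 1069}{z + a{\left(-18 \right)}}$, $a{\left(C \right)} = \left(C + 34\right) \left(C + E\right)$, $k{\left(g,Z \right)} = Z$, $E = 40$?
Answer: $- \frac{5632933470662396}{1804271115} \approx -3.122 \cdot 10^{6}$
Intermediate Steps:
$a{\left(C \right)} = \left(34 + C\right) \left(40 + C\right)$ ($a{\left(C \right)} = \left(C + 34\right) \left(C + 40\right) = \left(34 + C\right) \left(40 + C\right)$)
$Y{\left(z \right)} = \frac{-1069 + z}{352 + z}$ ($Y{\left(z \right)} = \frac{z - 1069}{z + \left(1360 + \left(-18\right)^{2} + 74 \left(-18\right)\right)} = \frac{-1069 + z}{z + \left(1360 + 324 - 1332\right)} = \frac{-1069 + z}{z + 352} = \frac{-1069 + z}{352 + z}$)
$\left(\frac{k{\left(-49,1363 \right)}}{-1869711} + Y{\left(613 \right)}\right) - 3121999 = \left(\frac{1363}{-1869711} + \frac{-1069 + 613}{352 + 613}\right) - 3121999 = \left(1363 \left(- \frac{1}{1869711}\right) + \frac{1}{965} \left(-456\right)\right) - 3121999 = \left(- \frac{1363}{1869711} + \frac{1}{965} \left(-456\right)\right) - 3121999 = \left(- \frac{1363}{1869711} - \frac{456}{965}\right) - 3121999 = - \frac{853903511}{1804271115} - 3121999 = - \frac{5632933470662396}{1804271115}$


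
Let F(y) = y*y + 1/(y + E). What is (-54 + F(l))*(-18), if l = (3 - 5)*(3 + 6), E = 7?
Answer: -53442/11 ≈ -4858.4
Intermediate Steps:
l = -18 (l = -2*9 = -18)
F(y) = y**2 + 1/(7 + y) (F(y) = y*y + 1/(y + 7) = y**2 + 1/(7 + y))
(-54 + F(l))*(-18) = (-54 + (1 + (-18)**3 + 7*(-18)**2)/(7 - 18))*(-18) = (-54 + (1 - 5832 + 7*324)/(-11))*(-18) = (-54 - (1 - 5832 + 2268)/11)*(-18) = (-54 - 1/11*(-3563))*(-18) = (-54 + 3563/11)*(-18) = (2969/11)*(-18) = -53442/11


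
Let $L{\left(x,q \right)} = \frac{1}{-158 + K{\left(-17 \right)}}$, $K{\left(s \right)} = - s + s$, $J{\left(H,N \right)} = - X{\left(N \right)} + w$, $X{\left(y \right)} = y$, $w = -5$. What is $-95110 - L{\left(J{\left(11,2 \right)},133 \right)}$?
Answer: $- \frac{15027379}{158} \approx -95110.0$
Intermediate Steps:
$J{\left(H,N \right)} = -5 - N$ ($J{\left(H,N \right)} = - N - 5 = -5 - N$)
$K{\left(s \right)} = 0$
$L{\left(x,q \right)} = - \frac{1}{158}$ ($L{\left(x,q \right)} = \frac{1}{-158 + 0} = \frac{1}{-158} = - \frac{1}{158}$)
$-95110 - L{\left(J{\left(11,2 \right)},133 \right)} = -95110 - - \frac{1}{158} = -95110 + \frac{1}{158} = - \frac{15027379}{158}$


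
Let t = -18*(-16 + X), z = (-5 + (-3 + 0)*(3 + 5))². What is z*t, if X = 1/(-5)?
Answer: 1226178/5 ≈ 2.4524e+5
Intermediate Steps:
X = -⅕ ≈ -0.20000
z = 841 (z = (-5 - 3*8)² = (-5 - 24)² = (-29)² = 841)
t = 1458/5 (t = -18*(-16 - ⅕) = -18*(-81/5) = 1458/5 ≈ 291.60)
z*t = 841*(1458/5) = 1226178/5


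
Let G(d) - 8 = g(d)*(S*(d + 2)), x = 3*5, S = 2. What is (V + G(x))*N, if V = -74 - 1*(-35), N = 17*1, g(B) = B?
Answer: 8143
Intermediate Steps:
x = 15
G(d) = 8 + d*(4 + 2*d) (G(d) = 8 + d*(2*(d + 2)) = 8 + d*(2*(2 + d)) = 8 + d*(4 + 2*d))
N = 17
V = -39 (V = -74 + 35 = -39)
(V + G(x))*N = (-39 + (8 + 2*15² + 4*15))*17 = (-39 + (8 + 2*225 + 60))*17 = (-39 + (8 + 450 + 60))*17 = (-39 + 518)*17 = 479*17 = 8143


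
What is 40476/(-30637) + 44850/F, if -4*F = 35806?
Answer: -3472780728/548494211 ≈ -6.3315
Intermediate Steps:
F = -17903/2 (F = -¼*35806 = -17903/2 ≈ -8951.5)
40476/(-30637) + 44850/F = 40476/(-30637) + 44850/(-17903/2) = 40476*(-1/30637) + 44850*(-2/17903) = -40476/30637 - 89700/17903 = -3472780728/548494211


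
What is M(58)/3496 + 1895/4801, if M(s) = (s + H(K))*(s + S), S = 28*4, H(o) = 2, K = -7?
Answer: 6949390/2098037 ≈ 3.3123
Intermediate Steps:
S = 112
M(s) = (2 + s)*(112 + s) (M(s) = (s + 2)*(s + 112) = (2 + s)*(112 + s))
M(58)/3496 + 1895/4801 = (224 + 58² + 114*58)/3496 + 1895/4801 = (224 + 3364 + 6612)*(1/3496) + 1895*(1/4801) = 10200*(1/3496) + 1895/4801 = 1275/437 + 1895/4801 = 6949390/2098037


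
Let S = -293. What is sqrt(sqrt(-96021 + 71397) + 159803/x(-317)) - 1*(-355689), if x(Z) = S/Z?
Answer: 355689 + sqrt(14842662443 + 3090564*I*sqrt(19))/293 ≈ 3.5611e+5 + 0.1887*I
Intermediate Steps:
x(Z) = -293/Z
sqrt(sqrt(-96021 + 71397) + 159803/x(-317)) - 1*(-355689) = sqrt(sqrt(-96021 + 71397) + 159803/((-293/(-317)))) - 1*(-355689) = sqrt(sqrt(-24624) + 159803/((-293*(-1/317)))) + 355689 = sqrt(36*I*sqrt(19) + 159803/(293/317)) + 355689 = sqrt(36*I*sqrt(19) + 159803*(317/293)) + 355689 = sqrt(36*I*sqrt(19) + 50657551/293) + 355689 = sqrt(50657551/293 + 36*I*sqrt(19)) + 355689 = 355689 + sqrt(50657551/293 + 36*I*sqrt(19))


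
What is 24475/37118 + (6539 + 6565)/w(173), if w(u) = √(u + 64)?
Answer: 24475/37118 + 4368*√237/79 ≈ 851.86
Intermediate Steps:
w(u) = √(64 + u)
24475/37118 + (6539 + 6565)/w(173) = 24475/37118 + (6539 + 6565)/(√(64 + 173)) = 24475*(1/37118) + 13104/(√237) = 24475/37118 + 13104*(√237/237) = 24475/37118 + 4368*√237/79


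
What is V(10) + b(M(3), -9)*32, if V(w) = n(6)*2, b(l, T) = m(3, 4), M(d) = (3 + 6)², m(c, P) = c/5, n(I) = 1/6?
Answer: 293/15 ≈ 19.533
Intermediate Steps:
n(I) = ⅙ (n(I) = 1*(⅙) = ⅙)
m(c, P) = c/5 (m(c, P) = c*(⅕) = c/5)
M(d) = 81 (M(d) = 9² = 81)
b(l, T) = ⅗ (b(l, T) = (⅕)*3 = ⅗)
V(w) = ⅓ (V(w) = (⅙)*2 = ⅓)
V(10) + b(M(3), -9)*32 = ⅓ + (⅗)*32 = ⅓ + 96/5 = 293/15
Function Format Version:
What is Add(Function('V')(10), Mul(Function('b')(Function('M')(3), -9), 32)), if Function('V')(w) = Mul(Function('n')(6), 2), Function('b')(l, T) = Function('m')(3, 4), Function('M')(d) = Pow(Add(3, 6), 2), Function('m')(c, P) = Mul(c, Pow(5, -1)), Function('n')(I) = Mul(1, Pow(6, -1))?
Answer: Rational(293, 15) ≈ 19.533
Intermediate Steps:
Function('n')(I) = Rational(1, 6) (Function('n')(I) = Mul(1, Rational(1, 6)) = Rational(1, 6))
Function('m')(c, P) = Mul(Rational(1, 5), c) (Function('m')(c, P) = Mul(c, Rational(1, 5)) = Mul(Rational(1, 5), c))
Function('M')(d) = 81 (Function('M')(d) = Pow(9, 2) = 81)
Function('b')(l, T) = Rational(3, 5) (Function('b')(l, T) = Mul(Rational(1, 5), 3) = Rational(3, 5))
Function('V')(w) = Rational(1, 3) (Function('V')(w) = Mul(Rational(1, 6), 2) = Rational(1, 3))
Add(Function('V')(10), Mul(Function('b')(Function('M')(3), -9), 32)) = Add(Rational(1, 3), Mul(Rational(3, 5), 32)) = Add(Rational(1, 3), Rational(96, 5)) = Rational(293, 15)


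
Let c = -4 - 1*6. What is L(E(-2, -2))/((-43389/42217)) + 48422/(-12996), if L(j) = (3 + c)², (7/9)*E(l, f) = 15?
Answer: -1610274257/31326858 ≈ -51.402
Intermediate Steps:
E(l, f) = 135/7 (E(l, f) = (9/7)*15 = 135/7)
c = -10 (c = -4 - 6 = -10)
L(j) = 49 (L(j) = (3 - 10)² = (-7)² = 49)
L(E(-2, -2))/((-43389/42217)) + 48422/(-12996) = 49/((-43389/42217)) + 48422/(-12996) = 49/((-43389*1/42217)) + 48422*(-1/12996) = 49/(-43389/42217) - 24211/6498 = 49*(-42217/43389) - 24211/6498 = -2068633/43389 - 24211/6498 = -1610274257/31326858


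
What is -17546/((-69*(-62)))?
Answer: -283/69 ≈ -4.1014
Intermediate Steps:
-17546/((-69*(-62))) = -17546/4278 = -17546*1/4278 = -283/69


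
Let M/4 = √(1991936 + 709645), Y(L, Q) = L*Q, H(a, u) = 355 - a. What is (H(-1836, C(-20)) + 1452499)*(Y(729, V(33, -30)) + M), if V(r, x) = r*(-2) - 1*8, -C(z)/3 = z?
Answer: -78474706740 + 5818760*√2701581 ≈ -6.8911e+10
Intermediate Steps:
C(z) = -3*z
V(r, x) = -8 - 2*r (V(r, x) = -2*r - 8 = -8 - 2*r)
M = 4*√2701581 (M = 4*√(1991936 + 709645) = 4*√2701581 ≈ 6574.6)
(H(-1836, C(-20)) + 1452499)*(Y(729, V(33, -30)) + M) = ((355 - 1*(-1836)) + 1452499)*(729*(-8 - 2*33) + 4*√2701581) = ((355 + 1836) + 1452499)*(729*(-8 - 66) + 4*√2701581) = (2191 + 1452499)*(729*(-74) + 4*√2701581) = 1454690*(-53946 + 4*√2701581) = -78474706740 + 5818760*√2701581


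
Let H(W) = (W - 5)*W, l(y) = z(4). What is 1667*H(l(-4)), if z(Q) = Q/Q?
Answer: -6668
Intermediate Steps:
z(Q) = 1
l(y) = 1
H(W) = W*(-5 + W) (H(W) = (-5 + W)*W = W*(-5 + W))
1667*H(l(-4)) = 1667*(1*(-5 + 1)) = 1667*(1*(-4)) = 1667*(-4) = -6668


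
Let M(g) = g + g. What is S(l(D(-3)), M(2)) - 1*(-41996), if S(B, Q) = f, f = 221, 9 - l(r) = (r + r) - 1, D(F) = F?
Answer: 42217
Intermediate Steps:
M(g) = 2*g
l(r) = 10 - 2*r (l(r) = 9 - ((r + r) - 1) = 9 - (2*r - 1) = 9 - (-1 + 2*r) = 9 + (1 - 2*r) = 10 - 2*r)
S(B, Q) = 221
S(l(D(-3)), M(2)) - 1*(-41996) = 221 - 1*(-41996) = 221 + 41996 = 42217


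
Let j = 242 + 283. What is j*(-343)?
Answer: -180075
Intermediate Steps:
j = 525
j*(-343) = 525*(-343) = -180075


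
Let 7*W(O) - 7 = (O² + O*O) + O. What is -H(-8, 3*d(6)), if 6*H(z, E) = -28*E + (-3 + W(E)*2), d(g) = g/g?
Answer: 79/6 ≈ 13.167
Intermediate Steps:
d(g) = 1
W(O) = 1 + O/7 + 2*O²/7 (W(O) = 1 + ((O² + O*O) + O)/7 = 1 + ((O² + O²) + O)/7 = 1 + (2*O² + O)/7 = 1 + (O + 2*O²)/7 = 1 + (O/7 + 2*O²/7) = 1 + O/7 + 2*O²/7)
H(z, E) = -⅙ - 97*E/21 + 2*E²/21 (H(z, E) = (-28*E + (-3 + (1 + E/7 + 2*E²/7)*2))/6 = (-28*E + (-3 + (2 + 2*E/7 + 4*E²/7)))/6 = (-28*E + (-1 + 2*E/7 + 4*E²/7))/6 = (-1 - 194*E/7 + 4*E²/7)/6 = -⅙ - 97*E/21 + 2*E²/21)
-H(-8, 3*d(6)) = -(-⅙ - 97/7 + 2*(3*1)²/21) = -(-⅙ - 97/21*3 + (2/21)*3²) = -(-⅙ - 97/7 + (2/21)*9) = -(-⅙ - 97/7 + 6/7) = -1*(-79/6) = 79/6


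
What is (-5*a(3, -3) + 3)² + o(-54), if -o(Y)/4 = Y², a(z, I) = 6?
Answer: -10935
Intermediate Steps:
o(Y) = -4*Y²
(-5*a(3, -3) + 3)² + o(-54) = (-5*6 + 3)² - 4*(-54)² = (-30 + 3)² - 4*2916 = (-27)² - 11664 = 729 - 11664 = -10935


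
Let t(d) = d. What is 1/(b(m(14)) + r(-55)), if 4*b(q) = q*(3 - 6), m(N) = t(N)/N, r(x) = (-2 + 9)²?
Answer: 4/193 ≈ 0.020725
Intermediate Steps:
r(x) = 49 (r(x) = 7² = 49)
m(N) = 1 (m(N) = N/N = 1)
b(q) = -3*q/4 (b(q) = (q*(3 - 6))/4 = (q*(-3))/4 = (-3*q)/4 = -3*q/4)
1/(b(m(14)) + r(-55)) = 1/(-¾*1 + 49) = 1/(-¾ + 49) = 1/(193/4) = 4/193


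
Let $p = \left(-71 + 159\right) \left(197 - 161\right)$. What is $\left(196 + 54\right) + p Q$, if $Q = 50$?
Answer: $158650$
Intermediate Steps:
$p = 3168$ ($p = 88 \cdot 36 = 3168$)
$\left(196 + 54\right) + p Q = \left(196 + 54\right) + 3168 \cdot 50 = 250 + 158400 = 158650$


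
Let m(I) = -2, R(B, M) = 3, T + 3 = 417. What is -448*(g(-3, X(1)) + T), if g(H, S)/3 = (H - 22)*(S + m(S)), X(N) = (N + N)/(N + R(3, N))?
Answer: -235872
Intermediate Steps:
T = 414 (T = -3 + 417 = 414)
X(N) = 2*N/(3 + N) (X(N) = (N + N)/(N + 3) = (2*N)/(3 + N) = 2*N/(3 + N))
g(H, S) = 3*(-22 + H)*(-2 + S) (g(H, S) = 3*((H - 22)*(S - 2)) = 3*((-22 + H)*(-2 + S)) = 3*(-22 + H)*(-2 + S))
-448*(g(-3, X(1)) + T) = -448*((132 - 132/(3 + 1) - 6*(-3) + 3*(-3)*(2*1/(3 + 1))) + 414) = -448*((132 - 132/4 + 18 + 3*(-3)*(2*1/4)) + 414) = -448*((132 - 132/4 + 18 + 3*(-3)*(2*1*(¼))) + 414) = -448*((132 - 66*½ + 18 + 3*(-3)*(½)) + 414) = -448*((132 - 33 + 18 - 9/2) + 414) = -448*(225/2 + 414) = -448*1053/2 = -235872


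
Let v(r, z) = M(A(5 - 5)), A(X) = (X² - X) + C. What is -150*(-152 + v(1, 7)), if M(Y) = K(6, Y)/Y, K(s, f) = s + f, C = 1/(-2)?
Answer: 24450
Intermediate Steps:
C = -½ ≈ -0.50000
A(X) = -½ + X² - X (A(X) = (X² - X) - ½ = -½ + X² - X)
K(s, f) = f + s
M(Y) = (6 + Y)/Y (M(Y) = (Y + 6)/Y = (6 + Y)/Y)
v(r, z) = -11 (v(r, z) = (6 + (-½ + (5 - 5)² - (5 - 5)))/(-½ + (5 - 5)² - (5 - 5)) = (6 + (-½ + 0² - 1*0))/(-½ + 0² - 1*0) = (6 + (-½ + 0 + 0))/(-½ + 0 + 0) = (6 - ½)/(-½) = -2*11/2 = -11)
-150*(-152 + v(1, 7)) = -150*(-152 - 11) = -150*(-163) = 24450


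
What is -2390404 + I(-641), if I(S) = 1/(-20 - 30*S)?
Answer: -45919660839/19210 ≈ -2.3904e+6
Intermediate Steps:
-2390404 + I(-641) = -2390404 - 1/(20 + 30*(-641)) = -2390404 - 1/(20 - 19230) = -2390404 - 1/(-19210) = -2390404 - 1*(-1/19210) = -2390404 + 1/19210 = -45919660839/19210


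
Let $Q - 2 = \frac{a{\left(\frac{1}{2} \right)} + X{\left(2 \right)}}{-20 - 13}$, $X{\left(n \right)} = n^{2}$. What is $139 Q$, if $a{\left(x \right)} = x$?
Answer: $\frac{5699}{22} \approx 259.05$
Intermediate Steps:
$Q = \frac{41}{22}$ ($Q = 2 + \frac{\frac{1}{2} + 2^{2}}{-20 - 13} = 2 + \frac{\frac{1}{2} + 4}{-33} = 2 + \frac{9}{2} \left(- \frac{1}{33}\right) = 2 - \frac{3}{22} = \frac{41}{22} \approx 1.8636$)
$139 Q = 139 \cdot \frac{41}{22} = \frac{5699}{22}$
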